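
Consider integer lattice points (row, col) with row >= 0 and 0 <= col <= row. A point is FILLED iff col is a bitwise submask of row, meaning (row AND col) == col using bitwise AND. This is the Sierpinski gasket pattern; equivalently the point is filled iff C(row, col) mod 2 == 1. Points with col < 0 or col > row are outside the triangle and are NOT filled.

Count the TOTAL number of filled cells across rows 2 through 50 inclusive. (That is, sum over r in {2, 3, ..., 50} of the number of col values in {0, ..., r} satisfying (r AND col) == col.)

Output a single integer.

Answer: 422

Derivation:
r2=10 pc1: +2 =2
r3=11 pc2: +4 =6
r4=100 pc1: +2 =8
r5=101 pc2: +4 =12
r6=110 pc2: +4 =16
r7=111 pc3: +8 =24
r8=1000 pc1: +2 =26
r9=1001 pc2: +4 =30
r10=1010 pc2: +4 =34
r11=1011 pc3: +8 =42
r12=1100 pc2: +4 =46
r13=1101 pc3: +8 =54
r14=1110 pc3: +8 =62
r15=1111 pc4: +16 =78
r16=10000 pc1: +2 =80
r17=10001 pc2: +4 =84
r18=10010 pc2: +4 =88
r19=10011 pc3: +8 =96
r20=10100 pc2: +4 =100
r21=10101 pc3: +8 =108
r22=10110 pc3: +8 =116
r23=10111 pc4: +16 =132
r24=11000 pc2: +4 =136
r25=11001 pc3: +8 =144
r26=11010 pc3: +8 =152
r27=11011 pc4: +16 =168
r28=11100 pc3: +8 =176
r29=11101 pc4: +16 =192
r30=11110 pc4: +16 =208
r31=11111 pc5: +32 =240
r32=100000 pc1: +2 =242
r33=100001 pc2: +4 =246
r34=100010 pc2: +4 =250
r35=100011 pc3: +8 =258
r36=100100 pc2: +4 =262
r37=100101 pc3: +8 =270
r38=100110 pc3: +8 =278
r39=100111 pc4: +16 =294
r40=101000 pc2: +4 =298
r41=101001 pc3: +8 =306
r42=101010 pc3: +8 =314
r43=101011 pc4: +16 =330
r44=101100 pc3: +8 =338
r45=101101 pc4: +16 =354
r46=101110 pc4: +16 =370
r47=101111 pc5: +32 =402
r48=110000 pc2: +4 =406
r49=110001 pc3: +8 =414
r50=110010 pc3: +8 =422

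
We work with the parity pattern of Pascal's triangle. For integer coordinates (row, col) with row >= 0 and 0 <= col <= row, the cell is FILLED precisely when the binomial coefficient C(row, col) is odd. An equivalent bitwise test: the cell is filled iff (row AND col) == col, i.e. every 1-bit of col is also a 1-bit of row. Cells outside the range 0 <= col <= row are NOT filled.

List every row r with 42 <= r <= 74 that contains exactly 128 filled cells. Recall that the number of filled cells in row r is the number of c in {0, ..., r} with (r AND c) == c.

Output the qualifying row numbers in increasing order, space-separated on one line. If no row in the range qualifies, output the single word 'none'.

Answer: none

Derivation:
Row r has 2^popcount(r) filled cells, so we need popcount(r) = log2(128) = 7.
Scan r = 42..74 and keep those with exactly 7 one-bits:
r=42=101010 popcount=3 -> skip
r=43=101011 popcount=4 -> skip
r=44=101100 popcount=3 -> skip
r=45=101101 popcount=4 -> skip
r=46=101110 popcount=4 -> skip
r=47=101111 popcount=5 -> skip
r=48=110000 popcount=2 -> skip
r=49=110001 popcount=3 -> skip
r=50=110010 popcount=3 -> skip
r=51=110011 popcount=4 -> skip
r=52=110100 popcount=3 -> skip
r=53=110101 popcount=4 -> skip
r=54=110110 popcount=4 -> skip
r=55=110111 popcount=5 -> skip
r=56=111000 popcount=3 -> skip
r=57=111001 popcount=4 -> skip
r=58=111010 popcount=4 -> skip
r=59=111011 popcount=5 -> skip
r=60=111100 popcount=4 -> skip
r=61=111101 popcount=5 -> skip
r=62=111110 popcount=5 -> skip
r=63=111111 popcount=6 -> skip
r=64=1000000 popcount=1 -> skip
r=65=1000001 popcount=2 -> skip
r=66=1000010 popcount=2 -> skip
r=67=1000011 popcount=3 -> skip
r=68=1000100 popcount=2 -> skip
r=69=1000101 popcount=3 -> skip
r=70=1000110 popcount=3 -> skip
r=71=1000111 popcount=4 -> skip
r=72=1001000 popcount=2 -> skip
r=73=1001001 popcount=3 -> skip
r=74=1001010 popcount=3 -> skip
Kept rows: none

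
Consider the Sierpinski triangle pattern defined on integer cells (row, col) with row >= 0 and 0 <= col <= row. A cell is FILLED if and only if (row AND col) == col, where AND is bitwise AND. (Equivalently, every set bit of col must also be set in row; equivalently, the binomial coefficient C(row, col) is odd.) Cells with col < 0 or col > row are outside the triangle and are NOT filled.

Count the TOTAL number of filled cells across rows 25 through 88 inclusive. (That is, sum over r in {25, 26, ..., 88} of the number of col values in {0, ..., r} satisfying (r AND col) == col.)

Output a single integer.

r25=11001 pc3: +8 =8
r26=11010 pc3: +8 =16
r27=11011 pc4: +16 =32
r28=11100 pc3: +8 =40
r29=11101 pc4: +16 =56
r30=11110 pc4: +16 =72
r31=11111 pc5: +32 =104
r32=100000 pc1: +2 =106
r33=100001 pc2: +4 =110
r34=100010 pc2: +4 =114
r35=100011 pc3: +8 =122
r36=100100 pc2: +4 =126
r37=100101 pc3: +8 =134
r38=100110 pc3: +8 =142
r39=100111 pc4: +16 =158
r40=101000 pc2: +4 =162
r41=101001 pc3: +8 =170
r42=101010 pc3: +8 =178
r43=101011 pc4: +16 =194
r44=101100 pc3: +8 =202
r45=101101 pc4: +16 =218
r46=101110 pc4: +16 =234
r47=101111 pc5: +32 =266
r48=110000 pc2: +4 =270
r49=110001 pc3: +8 =278
r50=110010 pc3: +8 =286
r51=110011 pc4: +16 =302
r52=110100 pc3: +8 =310
r53=110101 pc4: +16 =326
r54=110110 pc4: +16 =342
r55=110111 pc5: +32 =374
r56=111000 pc3: +8 =382
r57=111001 pc4: +16 =398
r58=111010 pc4: +16 =414
r59=111011 pc5: +32 =446
r60=111100 pc4: +16 =462
r61=111101 pc5: +32 =494
r62=111110 pc5: +32 =526
r63=111111 pc6: +64 =590
r64=1000000 pc1: +2 =592
r65=1000001 pc2: +4 =596
r66=1000010 pc2: +4 =600
r67=1000011 pc3: +8 =608
r68=1000100 pc2: +4 =612
r69=1000101 pc3: +8 =620
r70=1000110 pc3: +8 =628
r71=1000111 pc4: +16 =644
r72=1001000 pc2: +4 =648
r73=1001001 pc3: +8 =656
r74=1001010 pc3: +8 =664
r75=1001011 pc4: +16 =680
r76=1001100 pc3: +8 =688
r77=1001101 pc4: +16 =704
r78=1001110 pc4: +16 =720
r79=1001111 pc5: +32 =752
r80=1010000 pc2: +4 =756
r81=1010001 pc3: +8 =764
r82=1010010 pc3: +8 =772
r83=1010011 pc4: +16 =788
r84=1010100 pc3: +8 =796
r85=1010101 pc4: +16 =812
r86=1010110 pc4: +16 =828
r87=1010111 pc5: +32 =860
r88=1011000 pc3: +8 =868

Answer: 868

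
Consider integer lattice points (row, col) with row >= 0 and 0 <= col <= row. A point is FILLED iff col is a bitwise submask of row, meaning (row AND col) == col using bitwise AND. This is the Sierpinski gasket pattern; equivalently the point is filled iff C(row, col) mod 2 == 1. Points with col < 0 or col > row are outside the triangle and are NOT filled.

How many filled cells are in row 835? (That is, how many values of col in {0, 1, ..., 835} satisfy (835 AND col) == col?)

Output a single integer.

835 in binary = 1101000011
popcount(835) = number of 1-bits in 1101000011 = 5
A col c satisfies (835 AND c) == c iff every set bit of c is also set in 835; each of the 5 set bits of 835 can independently be on or off in c.
count = 2^5 = 32

Answer: 32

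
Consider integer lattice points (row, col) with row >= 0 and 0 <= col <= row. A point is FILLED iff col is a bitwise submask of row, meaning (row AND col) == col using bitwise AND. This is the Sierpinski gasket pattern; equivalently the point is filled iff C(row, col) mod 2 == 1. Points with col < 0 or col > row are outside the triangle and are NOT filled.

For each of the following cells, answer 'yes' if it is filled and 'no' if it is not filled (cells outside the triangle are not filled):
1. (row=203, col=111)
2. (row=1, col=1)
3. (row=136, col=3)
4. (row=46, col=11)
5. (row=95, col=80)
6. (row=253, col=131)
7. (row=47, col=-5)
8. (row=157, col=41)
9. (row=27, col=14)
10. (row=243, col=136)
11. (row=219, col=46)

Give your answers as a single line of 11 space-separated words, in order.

(203,111): row=0b11001011, col=0b1101111, row AND col = 0b1001011 = 75; 75 != 111 -> empty
(1,1): row=0b1, col=0b1, row AND col = 0b1 = 1; 1 == 1 -> filled
(136,3): row=0b10001000, col=0b11, row AND col = 0b0 = 0; 0 != 3 -> empty
(46,11): row=0b101110, col=0b1011, row AND col = 0b1010 = 10; 10 != 11 -> empty
(95,80): row=0b1011111, col=0b1010000, row AND col = 0b1010000 = 80; 80 == 80 -> filled
(253,131): row=0b11111101, col=0b10000011, row AND col = 0b10000001 = 129; 129 != 131 -> empty
(47,-5): col outside [0, 47] -> not filled
(157,41): row=0b10011101, col=0b101001, row AND col = 0b1001 = 9; 9 != 41 -> empty
(27,14): row=0b11011, col=0b1110, row AND col = 0b1010 = 10; 10 != 14 -> empty
(243,136): row=0b11110011, col=0b10001000, row AND col = 0b10000000 = 128; 128 != 136 -> empty
(219,46): row=0b11011011, col=0b101110, row AND col = 0b1010 = 10; 10 != 46 -> empty

Answer: no yes no no yes no no no no no no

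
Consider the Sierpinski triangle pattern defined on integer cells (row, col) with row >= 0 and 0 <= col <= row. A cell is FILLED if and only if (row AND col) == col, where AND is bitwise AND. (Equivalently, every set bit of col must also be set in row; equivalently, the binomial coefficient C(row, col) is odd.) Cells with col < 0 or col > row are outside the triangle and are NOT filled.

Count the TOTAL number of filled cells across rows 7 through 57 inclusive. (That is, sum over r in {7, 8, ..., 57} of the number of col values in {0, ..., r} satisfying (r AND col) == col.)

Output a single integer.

Answer: 518

Derivation:
r7=111 pc3: +8 =8
r8=1000 pc1: +2 =10
r9=1001 pc2: +4 =14
r10=1010 pc2: +4 =18
r11=1011 pc3: +8 =26
r12=1100 pc2: +4 =30
r13=1101 pc3: +8 =38
r14=1110 pc3: +8 =46
r15=1111 pc4: +16 =62
r16=10000 pc1: +2 =64
r17=10001 pc2: +4 =68
r18=10010 pc2: +4 =72
r19=10011 pc3: +8 =80
r20=10100 pc2: +4 =84
r21=10101 pc3: +8 =92
r22=10110 pc3: +8 =100
r23=10111 pc4: +16 =116
r24=11000 pc2: +4 =120
r25=11001 pc3: +8 =128
r26=11010 pc3: +8 =136
r27=11011 pc4: +16 =152
r28=11100 pc3: +8 =160
r29=11101 pc4: +16 =176
r30=11110 pc4: +16 =192
r31=11111 pc5: +32 =224
r32=100000 pc1: +2 =226
r33=100001 pc2: +4 =230
r34=100010 pc2: +4 =234
r35=100011 pc3: +8 =242
r36=100100 pc2: +4 =246
r37=100101 pc3: +8 =254
r38=100110 pc3: +8 =262
r39=100111 pc4: +16 =278
r40=101000 pc2: +4 =282
r41=101001 pc3: +8 =290
r42=101010 pc3: +8 =298
r43=101011 pc4: +16 =314
r44=101100 pc3: +8 =322
r45=101101 pc4: +16 =338
r46=101110 pc4: +16 =354
r47=101111 pc5: +32 =386
r48=110000 pc2: +4 =390
r49=110001 pc3: +8 =398
r50=110010 pc3: +8 =406
r51=110011 pc4: +16 =422
r52=110100 pc3: +8 =430
r53=110101 pc4: +16 =446
r54=110110 pc4: +16 =462
r55=110111 pc5: +32 =494
r56=111000 pc3: +8 =502
r57=111001 pc4: +16 =518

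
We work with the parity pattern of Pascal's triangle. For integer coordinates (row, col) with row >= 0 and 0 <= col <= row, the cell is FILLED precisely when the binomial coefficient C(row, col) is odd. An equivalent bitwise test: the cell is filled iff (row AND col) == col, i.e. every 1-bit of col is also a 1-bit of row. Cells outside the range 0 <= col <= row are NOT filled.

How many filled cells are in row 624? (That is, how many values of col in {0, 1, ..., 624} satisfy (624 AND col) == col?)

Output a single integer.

624 in binary = 1001110000
popcount(624) = number of 1-bits in 1001110000 = 4
A col c satisfies (624 AND c) == c iff every set bit of c is also set in 624; each of the 4 set bits of 624 can independently be on or off in c.
count = 2^4 = 16

Answer: 16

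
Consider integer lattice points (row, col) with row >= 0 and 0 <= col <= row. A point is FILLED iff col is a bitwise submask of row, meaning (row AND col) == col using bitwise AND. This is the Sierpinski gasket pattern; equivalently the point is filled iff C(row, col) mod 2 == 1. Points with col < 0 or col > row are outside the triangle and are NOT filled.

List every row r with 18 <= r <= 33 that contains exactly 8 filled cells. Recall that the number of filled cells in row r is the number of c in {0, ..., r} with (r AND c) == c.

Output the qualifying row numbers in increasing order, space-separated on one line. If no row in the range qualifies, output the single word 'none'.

Row r has 2^popcount(r) filled cells, so we need popcount(r) = log2(8) = 3.
Scan r = 18..33 and keep those with exactly 3 one-bits:
r=18=10010 popcount=2 -> skip
r=19=10011 popcount=3 -> KEEP
r=20=10100 popcount=2 -> skip
r=21=10101 popcount=3 -> KEEP
r=22=10110 popcount=3 -> KEEP
r=23=10111 popcount=4 -> skip
r=24=11000 popcount=2 -> skip
r=25=11001 popcount=3 -> KEEP
r=26=11010 popcount=3 -> KEEP
r=27=11011 popcount=4 -> skip
r=28=11100 popcount=3 -> KEEP
r=29=11101 popcount=4 -> skip
r=30=11110 popcount=4 -> skip
r=31=11111 popcount=5 -> skip
r=32=100000 popcount=1 -> skip
r=33=100001 popcount=2 -> skip
Kept rows: 19 21 22 25 26 28

Answer: 19 21 22 25 26 28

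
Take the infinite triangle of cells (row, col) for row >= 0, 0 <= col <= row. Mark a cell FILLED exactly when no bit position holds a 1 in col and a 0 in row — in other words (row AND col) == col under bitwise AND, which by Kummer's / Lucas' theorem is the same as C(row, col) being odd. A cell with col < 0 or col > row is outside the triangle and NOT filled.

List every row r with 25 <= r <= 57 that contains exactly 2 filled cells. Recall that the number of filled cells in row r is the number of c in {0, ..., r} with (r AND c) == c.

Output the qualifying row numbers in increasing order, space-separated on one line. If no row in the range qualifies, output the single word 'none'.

Row r has 2^popcount(r) filled cells, so we need popcount(r) = log2(2) = 1.
Scan r = 25..57 and keep those with exactly 1 one-bits:
r=25=11001 popcount=3 -> skip
r=26=11010 popcount=3 -> skip
r=27=11011 popcount=4 -> skip
r=28=11100 popcount=3 -> skip
r=29=11101 popcount=4 -> skip
r=30=11110 popcount=4 -> skip
r=31=11111 popcount=5 -> skip
r=32=100000 popcount=1 -> KEEP
r=33=100001 popcount=2 -> skip
r=34=100010 popcount=2 -> skip
r=35=100011 popcount=3 -> skip
r=36=100100 popcount=2 -> skip
r=37=100101 popcount=3 -> skip
r=38=100110 popcount=3 -> skip
r=39=100111 popcount=4 -> skip
r=40=101000 popcount=2 -> skip
r=41=101001 popcount=3 -> skip
r=42=101010 popcount=3 -> skip
r=43=101011 popcount=4 -> skip
r=44=101100 popcount=3 -> skip
r=45=101101 popcount=4 -> skip
r=46=101110 popcount=4 -> skip
r=47=101111 popcount=5 -> skip
r=48=110000 popcount=2 -> skip
r=49=110001 popcount=3 -> skip
r=50=110010 popcount=3 -> skip
r=51=110011 popcount=4 -> skip
r=52=110100 popcount=3 -> skip
r=53=110101 popcount=4 -> skip
r=54=110110 popcount=4 -> skip
r=55=110111 popcount=5 -> skip
r=56=111000 popcount=3 -> skip
r=57=111001 popcount=4 -> skip
Kept rows: 32

Answer: 32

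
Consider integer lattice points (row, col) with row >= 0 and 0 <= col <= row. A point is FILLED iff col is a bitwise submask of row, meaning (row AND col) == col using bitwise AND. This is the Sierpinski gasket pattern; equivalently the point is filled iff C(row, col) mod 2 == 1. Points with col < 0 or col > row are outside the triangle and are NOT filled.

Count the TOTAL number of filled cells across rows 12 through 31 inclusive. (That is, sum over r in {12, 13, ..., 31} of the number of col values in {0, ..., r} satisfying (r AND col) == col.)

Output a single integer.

r12=1100 pc2: +4 =4
r13=1101 pc3: +8 =12
r14=1110 pc3: +8 =20
r15=1111 pc4: +16 =36
r16=10000 pc1: +2 =38
r17=10001 pc2: +4 =42
r18=10010 pc2: +4 =46
r19=10011 pc3: +8 =54
r20=10100 pc2: +4 =58
r21=10101 pc3: +8 =66
r22=10110 pc3: +8 =74
r23=10111 pc4: +16 =90
r24=11000 pc2: +4 =94
r25=11001 pc3: +8 =102
r26=11010 pc3: +8 =110
r27=11011 pc4: +16 =126
r28=11100 pc3: +8 =134
r29=11101 pc4: +16 =150
r30=11110 pc4: +16 =166
r31=11111 pc5: +32 =198

Answer: 198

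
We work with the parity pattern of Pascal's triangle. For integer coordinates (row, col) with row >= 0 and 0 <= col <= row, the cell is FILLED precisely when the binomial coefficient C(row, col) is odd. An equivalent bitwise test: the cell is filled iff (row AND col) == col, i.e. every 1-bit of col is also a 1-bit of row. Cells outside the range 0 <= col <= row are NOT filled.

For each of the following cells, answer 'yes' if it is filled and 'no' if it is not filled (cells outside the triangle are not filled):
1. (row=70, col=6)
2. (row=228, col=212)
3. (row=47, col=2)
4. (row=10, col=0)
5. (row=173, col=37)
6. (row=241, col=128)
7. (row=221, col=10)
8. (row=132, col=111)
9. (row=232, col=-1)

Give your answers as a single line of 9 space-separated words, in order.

(70,6): row=0b1000110, col=0b110, row AND col = 0b110 = 6; 6 == 6 -> filled
(228,212): row=0b11100100, col=0b11010100, row AND col = 0b11000100 = 196; 196 != 212 -> empty
(47,2): row=0b101111, col=0b10, row AND col = 0b10 = 2; 2 == 2 -> filled
(10,0): row=0b1010, col=0b0, row AND col = 0b0 = 0; 0 == 0 -> filled
(173,37): row=0b10101101, col=0b100101, row AND col = 0b100101 = 37; 37 == 37 -> filled
(241,128): row=0b11110001, col=0b10000000, row AND col = 0b10000000 = 128; 128 == 128 -> filled
(221,10): row=0b11011101, col=0b1010, row AND col = 0b1000 = 8; 8 != 10 -> empty
(132,111): row=0b10000100, col=0b1101111, row AND col = 0b100 = 4; 4 != 111 -> empty
(232,-1): col outside [0, 232] -> not filled

Answer: yes no yes yes yes yes no no no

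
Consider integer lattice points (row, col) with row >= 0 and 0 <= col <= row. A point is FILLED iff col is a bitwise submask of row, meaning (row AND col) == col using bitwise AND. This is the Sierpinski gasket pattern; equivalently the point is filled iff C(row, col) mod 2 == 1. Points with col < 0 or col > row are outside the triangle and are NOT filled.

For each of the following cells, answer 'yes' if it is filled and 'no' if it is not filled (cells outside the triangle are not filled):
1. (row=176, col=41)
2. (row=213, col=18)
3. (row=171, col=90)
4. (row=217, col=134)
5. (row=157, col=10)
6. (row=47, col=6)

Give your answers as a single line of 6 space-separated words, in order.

(176,41): row=0b10110000, col=0b101001, row AND col = 0b100000 = 32; 32 != 41 -> empty
(213,18): row=0b11010101, col=0b10010, row AND col = 0b10000 = 16; 16 != 18 -> empty
(171,90): row=0b10101011, col=0b1011010, row AND col = 0b1010 = 10; 10 != 90 -> empty
(217,134): row=0b11011001, col=0b10000110, row AND col = 0b10000000 = 128; 128 != 134 -> empty
(157,10): row=0b10011101, col=0b1010, row AND col = 0b1000 = 8; 8 != 10 -> empty
(47,6): row=0b101111, col=0b110, row AND col = 0b110 = 6; 6 == 6 -> filled

Answer: no no no no no yes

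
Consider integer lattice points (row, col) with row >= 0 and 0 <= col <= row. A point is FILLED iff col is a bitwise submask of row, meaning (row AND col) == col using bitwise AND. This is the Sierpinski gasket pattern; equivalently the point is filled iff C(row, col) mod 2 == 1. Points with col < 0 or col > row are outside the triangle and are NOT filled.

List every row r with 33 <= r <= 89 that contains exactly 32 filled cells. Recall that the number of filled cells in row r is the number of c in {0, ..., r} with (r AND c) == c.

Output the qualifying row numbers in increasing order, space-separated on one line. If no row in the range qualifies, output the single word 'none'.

Row r has 2^popcount(r) filled cells, so we need popcount(r) = log2(32) = 5.
Scan r = 33..89 and keep those with exactly 5 one-bits:
r=33=100001 popcount=2 -> skip
r=34=100010 popcount=2 -> skip
r=35=100011 popcount=3 -> skip
r=36=100100 popcount=2 -> skip
r=37=100101 popcount=3 -> skip
r=38=100110 popcount=3 -> skip
r=39=100111 popcount=4 -> skip
r=40=101000 popcount=2 -> skip
r=41=101001 popcount=3 -> skip
r=42=101010 popcount=3 -> skip
r=43=101011 popcount=4 -> skip
r=44=101100 popcount=3 -> skip
r=45=101101 popcount=4 -> skip
r=46=101110 popcount=4 -> skip
r=47=101111 popcount=5 -> KEEP
r=48=110000 popcount=2 -> skip
r=49=110001 popcount=3 -> skip
r=50=110010 popcount=3 -> skip
r=51=110011 popcount=4 -> skip
r=52=110100 popcount=3 -> skip
r=53=110101 popcount=4 -> skip
r=54=110110 popcount=4 -> skip
r=55=110111 popcount=5 -> KEEP
r=56=111000 popcount=3 -> skip
r=57=111001 popcount=4 -> skip
r=58=111010 popcount=4 -> skip
r=59=111011 popcount=5 -> KEEP
r=60=111100 popcount=4 -> skip
r=61=111101 popcount=5 -> KEEP
r=62=111110 popcount=5 -> KEEP
r=63=111111 popcount=6 -> skip
r=64=1000000 popcount=1 -> skip
r=65=1000001 popcount=2 -> skip
r=66=1000010 popcount=2 -> skip
r=67=1000011 popcount=3 -> skip
r=68=1000100 popcount=2 -> skip
r=69=1000101 popcount=3 -> skip
r=70=1000110 popcount=3 -> skip
r=71=1000111 popcount=4 -> skip
r=72=1001000 popcount=2 -> skip
r=73=1001001 popcount=3 -> skip
r=74=1001010 popcount=3 -> skip
r=75=1001011 popcount=4 -> skip
r=76=1001100 popcount=3 -> skip
r=77=1001101 popcount=4 -> skip
r=78=1001110 popcount=4 -> skip
r=79=1001111 popcount=5 -> KEEP
r=80=1010000 popcount=2 -> skip
r=81=1010001 popcount=3 -> skip
r=82=1010010 popcount=3 -> skip
r=83=1010011 popcount=4 -> skip
r=84=1010100 popcount=3 -> skip
r=85=1010101 popcount=4 -> skip
r=86=1010110 popcount=4 -> skip
r=87=1010111 popcount=5 -> KEEP
r=88=1011000 popcount=3 -> skip
r=89=1011001 popcount=4 -> skip
Kept rows: 47 55 59 61 62 79 87

Answer: 47 55 59 61 62 79 87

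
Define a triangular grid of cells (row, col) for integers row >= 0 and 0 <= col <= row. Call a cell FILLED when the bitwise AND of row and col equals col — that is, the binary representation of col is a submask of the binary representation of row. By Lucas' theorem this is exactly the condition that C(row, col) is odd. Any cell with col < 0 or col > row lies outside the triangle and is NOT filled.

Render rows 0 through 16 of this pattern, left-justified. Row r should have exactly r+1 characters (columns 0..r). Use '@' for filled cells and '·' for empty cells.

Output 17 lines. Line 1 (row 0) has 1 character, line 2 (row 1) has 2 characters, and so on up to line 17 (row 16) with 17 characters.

r0=0: @
r1=1: @@
r2=10: @·@
r3=11: @@@@
r4=100: @···@
r5=101: @@··@@
r6=110: @·@·@·@
r7=111: @@@@@@@@
r8=1000: @·······@
r9=1001: @@······@@
r10=1010: @·@·····@·@
r11=1011: @@@@····@@@@
r12=1100: @···@···@···@
r13=1101: @@··@@··@@··@@
r14=1110: @·@·@·@·@·@·@·@
r15=1111: @@@@@@@@@@@@@@@@
r16=10000: @···············@

Answer: @
@@
@·@
@@@@
@···@
@@··@@
@·@·@·@
@@@@@@@@
@·······@
@@······@@
@·@·····@·@
@@@@····@@@@
@···@···@···@
@@··@@··@@··@@
@·@·@·@·@·@·@·@
@@@@@@@@@@@@@@@@
@···············@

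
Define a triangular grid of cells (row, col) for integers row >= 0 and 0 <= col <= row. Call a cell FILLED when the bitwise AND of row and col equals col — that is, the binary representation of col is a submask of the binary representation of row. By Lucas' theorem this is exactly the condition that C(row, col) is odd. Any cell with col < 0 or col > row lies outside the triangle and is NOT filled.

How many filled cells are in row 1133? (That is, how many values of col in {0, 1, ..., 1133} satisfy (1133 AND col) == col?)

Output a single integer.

1133 in binary = 10001101101
popcount(1133) = number of 1-bits in 10001101101 = 6
A col c satisfies (1133 AND c) == c iff every set bit of c is also set in 1133; each of the 6 set bits of 1133 can independently be on or off in c.
count = 2^6 = 64

Answer: 64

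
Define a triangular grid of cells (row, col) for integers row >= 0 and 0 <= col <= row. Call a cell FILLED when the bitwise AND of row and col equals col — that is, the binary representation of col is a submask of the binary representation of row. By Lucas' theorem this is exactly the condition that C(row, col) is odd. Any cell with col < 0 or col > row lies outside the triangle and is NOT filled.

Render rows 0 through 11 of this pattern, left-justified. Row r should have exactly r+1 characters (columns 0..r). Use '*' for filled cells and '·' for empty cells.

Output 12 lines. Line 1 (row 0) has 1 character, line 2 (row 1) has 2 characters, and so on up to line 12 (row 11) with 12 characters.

r0=0: *
r1=1: **
r2=10: *·*
r3=11: ****
r4=100: *···*
r5=101: **··**
r6=110: *·*·*·*
r7=111: ********
r8=1000: *·······*
r9=1001: **······**
r10=1010: *·*·····*·*
r11=1011: ****····****

Answer: *
**
*·*
****
*···*
**··**
*·*·*·*
********
*·······*
**······**
*·*·····*·*
****····****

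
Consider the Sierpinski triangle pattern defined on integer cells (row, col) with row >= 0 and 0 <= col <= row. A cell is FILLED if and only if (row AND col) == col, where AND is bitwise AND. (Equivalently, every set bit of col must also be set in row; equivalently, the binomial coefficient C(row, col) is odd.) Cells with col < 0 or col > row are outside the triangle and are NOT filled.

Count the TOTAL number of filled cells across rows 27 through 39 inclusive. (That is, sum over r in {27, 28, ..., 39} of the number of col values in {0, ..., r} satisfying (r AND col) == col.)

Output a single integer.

Answer: 142

Derivation:
r27=11011 pc4: +16 =16
r28=11100 pc3: +8 =24
r29=11101 pc4: +16 =40
r30=11110 pc4: +16 =56
r31=11111 pc5: +32 =88
r32=100000 pc1: +2 =90
r33=100001 pc2: +4 =94
r34=100010 pc2: +4 =98
r35=100011 pc3: +8 =106
r36=100100 pc2: +4 =110
r37=100101 pc3: +8 =118
r38=100110 pc3: +8 =126
r39=100111 pc4: +16 =142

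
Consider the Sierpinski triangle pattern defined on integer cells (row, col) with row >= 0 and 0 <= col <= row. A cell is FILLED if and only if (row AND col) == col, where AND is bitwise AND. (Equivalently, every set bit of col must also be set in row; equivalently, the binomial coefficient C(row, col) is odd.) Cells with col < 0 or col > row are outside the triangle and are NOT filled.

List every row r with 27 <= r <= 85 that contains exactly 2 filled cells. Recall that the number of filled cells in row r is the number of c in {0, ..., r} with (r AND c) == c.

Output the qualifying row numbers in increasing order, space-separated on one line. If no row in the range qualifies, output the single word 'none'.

Row r has 2^popcount(r) filled cells, so we need popcount(r) = log2(2) = 1.
Scan r = 27..85 and keep those with exactly 1 one-bits:
r=27=11011 popcount=4 -> skip
r=28=11100 popcount=3 -> skip
r=29=11101 popcount=4 -> skip
r=30=11110 popcount=4 -> skip
r=31=11111 popcount=5 -> skip
r=32=100000 popcount=1 -> KEEP
r=33=100001 popcount=2 -> skip
r=34=100010 popcount=2 -> skip
r=35=100011 popcount=3 -> skip
r=36=100100 popcount=2 -> skip
r=37=100101 popcount=3 -> skip
r=38=100110 popcount=3 -> skip
r=39=100111 popcount=4 -> skip
r=40=101000 popcount=2 -> skip
r=41=101001 popcount=3 -> skip
r=42=101010 popcount=3 -> skip
r=43=101011 popcount=4 -> skip
r=44=101100 popcount=3 -> skip
r=45=101101 popcount=4 -> skip
r=46=101110 popcount=4 -> skip
r=47=101111 popcount=5 -> skip
r=48=110000 popcount=2 -> skip
r=49=110001 popcount=3 -> skip
r=50=110010 popcount=3 -> skip
r=51=110011 popcount=4 -> skip
r=52=110100 popcount=3 -> skip
r=53=110101 popcount=4 -> skip
r=54=110110 popcount=4 -> skip
r=55=110111 popcount=5 -> skip
r=56=111000 popcount=3 -> skip
r=57=111001 popcount=4 -> skip
r=58=111010 popcount=4 -> skip
r=59=111011 popcount=5 -> skip
r=60=111100 popcount=4 -> skip
r=61=111101 popcount=5 -> skip
r=62=111110 popcount=5 -> skip
r=63=111111 popcount=6 -> skip
r=64=1000000 popcount=1 -> KEEP
r=65=1000001 popcount=2 -> skip
r=66=1000010 popcount=2 -> skip
r=67=1000011 popcount=3 -> skip
r=68=1000100 popcount=2 -> skip
r=69=1000101 popcount=3 -> skip
r=70=1000110 popcount=3 -> skip
r=71=1000111 popcount=4 -> skip
r=72=1001000 popcount=2 -> skip
r=73=1001001 popcount=3 -> skip
r=74=1001010 popcount=3 -> skip
r=75=1001011 popcount=4 -> skip
r=76=1001100 popcount=3 -> skip
r=77=1001101 popcount=4 -> skip
r=78=1001110 popcount=4 -> skip
r=79=1001111 popcount=5 -> skip
r=80=1010000 popcount=2 -> skip
r=81=1010001 popcount=3 -> skip
r=82=1010010 popcount=3 -> skip
r=83=1010011 popcount=4 -> skip
r=84=1010100 popcount=3 -> skip
r=85=1010101 popcount=4 -> skip
Kept rows: 32 64

Answer: 32 64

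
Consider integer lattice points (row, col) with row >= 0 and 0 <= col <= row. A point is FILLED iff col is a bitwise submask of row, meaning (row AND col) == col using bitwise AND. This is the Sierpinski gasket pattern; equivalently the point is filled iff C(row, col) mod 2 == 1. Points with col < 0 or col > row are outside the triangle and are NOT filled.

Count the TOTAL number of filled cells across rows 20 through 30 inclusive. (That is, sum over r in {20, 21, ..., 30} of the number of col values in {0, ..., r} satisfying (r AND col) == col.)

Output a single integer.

r20=10100 pc2: +4 =4
r21=10101 pc3: +8 =12
r22=10110 pc3: +8 =20
r23=10111 pc4: +16 =36
r24=11000 pc2: +4 =40
r25=11001 pc3: +8 =48
r26=11010 pc3: +8 =56
r27=11011 pc4: +16 =72
r28=11100 pc3: +8 =80
r29=11101 pc4: +16 =96
r30=11110 pc4: +16 =112

Answer: 112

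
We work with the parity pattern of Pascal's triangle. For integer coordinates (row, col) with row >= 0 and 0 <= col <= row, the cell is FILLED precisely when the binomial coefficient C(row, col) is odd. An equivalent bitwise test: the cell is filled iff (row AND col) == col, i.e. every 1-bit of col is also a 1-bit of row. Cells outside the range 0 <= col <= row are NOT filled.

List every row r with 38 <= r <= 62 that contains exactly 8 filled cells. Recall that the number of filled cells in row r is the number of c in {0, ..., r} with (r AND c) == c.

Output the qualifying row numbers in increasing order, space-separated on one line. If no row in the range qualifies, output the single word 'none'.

Answer: 38 41 42 44 49 50 52 56

Derivation:
Row r has 2^popcount(r) filled cells, so we need popcount(r) = log2(8) = 3.
Scan r = 38..62 and keep those with exactly 3 one-bits:
r=38=100110 popcount=3 -> KEEP
r=39=100111 popcount=4 -> skip
r=40=101000 popcount=2 -> skip
r=41=101001 popcount=3 -> KEEP
r=42=101010 popcount=3 -> KEEP
r=43=101011 popcount=4 -> skip
r=44=101100 popcount=3 -> KEEP
r=45=101101 popcount=4 -> skip
r=46=101110 popcount=4 -> skip
r=47=101111 popcount=5 -> skip
r=48=110000 popcount=2 -> skip
r=49=110001 popcount=3 -> KEEP
r=50=110010 popcount=3 -> KEEP
r=51=110011 popcount=4 -> skip
r=52=110100 popcount=3 -> KEEP
r=53=110101 popcount=4 -> skip
r=54=110110 popcount=4 -> skip
r=55=110111 popcount=5 -> skip
r=56=111000 popcount=3 -> KEEP
r=57=111001 popcount=4 -> skip
r=58=111010 popcount=4 -> skip
r=59=111011 popcount=5 -> skip
r=60=111100 popcount=4 -> skip
r=61=111101 popcount=5 -> skip
r=62=111110 popcount=5 -> skip
Kept rows: 38 41 42 44 49 50 52 56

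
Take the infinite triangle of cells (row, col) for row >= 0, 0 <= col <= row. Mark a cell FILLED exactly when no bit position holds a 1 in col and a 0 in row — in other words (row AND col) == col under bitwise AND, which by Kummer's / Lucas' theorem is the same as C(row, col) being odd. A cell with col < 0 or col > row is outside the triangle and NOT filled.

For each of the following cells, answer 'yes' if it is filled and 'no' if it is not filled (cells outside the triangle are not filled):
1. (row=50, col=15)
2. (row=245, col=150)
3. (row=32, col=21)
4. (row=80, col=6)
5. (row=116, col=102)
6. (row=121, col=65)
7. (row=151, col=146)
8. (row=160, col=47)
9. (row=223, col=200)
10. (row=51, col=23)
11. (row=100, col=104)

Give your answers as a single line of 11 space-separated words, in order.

Answer: no no no no no yes yes no yes no no

Derivation:
(50,15): row=0b110010, col=0b1111, row AND col = 0b10 = 2; 2 != 15 -> empty
(245,150): row=0b11110101, col=0b10010110, row AND col = 0b10010100 = 148; 148 != 150 -> empty
(32,21): row=0b100000, col=0b10101, row AND col = 0b0 = 0; 0 != 21 -> empty
(80,6): row=0b1010000, col=0b110, row AND col = 0b0 = 0; 0 != 6 -> empty
(116,102): row=0b1110100, col=0b1100110, row AND col = 0b1100100 = 100; 100 != 102 -> empty
(121,65): row=0b1111001, col=0b1000001, row AND col = 0b1000001 = 65; 65 == 65 -> filled
(151,146): row=0b10010111, col=0b10010010, row AND col = 0b10010010 = 146; 146 == 146 -> filled
(160,47): row=0b10100000, col=0b101111, row AND col = 0b100000 = 32; 32 != 47 -> empty
(223,200): row=0b11011111, col=0b11001000, row AND col = 0b11001000 = 200; 200 == 200 -> filled
(51,23): row=0b110011, col=0b10111, row AND col = 0b10011 = 19; 19 != 23 -> empty
(100,104): col outside [0, 100] -> not filled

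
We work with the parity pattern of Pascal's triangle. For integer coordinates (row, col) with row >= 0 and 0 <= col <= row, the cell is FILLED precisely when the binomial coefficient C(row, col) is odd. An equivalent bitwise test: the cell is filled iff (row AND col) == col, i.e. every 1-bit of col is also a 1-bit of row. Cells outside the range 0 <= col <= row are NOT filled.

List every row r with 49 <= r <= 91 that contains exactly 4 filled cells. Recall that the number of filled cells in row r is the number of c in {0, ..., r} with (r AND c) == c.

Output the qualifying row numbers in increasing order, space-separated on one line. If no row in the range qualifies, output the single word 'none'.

Answer: 65 66 68 72 80

Derivation:
Row r has 2^popcount(r) filled cells, so we need popcount(r) = log2(4) = 2.
Scan r = 49..91 and keep those with exactly 2 one-bits:
r=49=110001 popcount=3 -> skip
r=50=110010 popcount=3 -> skip
r=51=110011 popcount=4 -> skip
r=52=110100 popcount=3 -> skip
r=53=110101 popcount=4 -> skip
r=54=110110 popcount=4 -> skip
r=55=110111 popcount=5 -> skip
r=56=111000 popcount=3 -> skip
r=57=111001 popcount=4 -> skip
r=58=111010 popcount=4 -> skip
r=59=111011 popcount=5 -> skip
r=60=111100 popcount=4 -> skip
r=61=111101 popcount=5 -> skip
r=62=111110 popcount=5 -> skip
r=63=111111 popcount=6 -> skip
r=64=1000000 popcount=1 -> skip
r=65=1000001 popcount=2 -> KEEP
r=66=1000010 popcount=2 -> KEEP
r=67=1000011 popcount=3 -> skip
r=68=1000100 popcount=2 -> KEEP
r=69=1000101 popcount=3 -> skip
r=70=1000110 popcount=3 -> skip
r=71=1000111 popcount=4 -> skip
r=72=1001000 popcount=2 -> KEEP
r=73=1001001 popcount=3 -> skip
r=74=1001010 popcount=3 -> skip
r=75=1001011 popcount=4 -> skip
r=76=1001100 popcount=3 -> skip
r=77=1001101 popcount=4 -> skip
r=78=1001110 popcount=4 -> skip
r=79=1001111 popcount=5 -> skip
r=80=1010000 popcount=2 -> KEEP
r=81=1010001 popcount=3 -> skip
r=82=1010010 popcount=3 -> skip
r=83=1010011 popcount=4 -> skip
r=84=1010100 popcount=3 -> skip
r=85=1010101 popcount=4 -> skip
r=86=1010110 popcount=4 -> skip
r=87=1010111 popcount=5 -> skip
r=88=1011000 popcount=3 -> skip
r=89=1011001 popcount=4 -> skip
r=90=1011010 popcount=4 -> skip
r=91=1011011 popcount=5 -> skip
Kept rows: 65 66 68 72 80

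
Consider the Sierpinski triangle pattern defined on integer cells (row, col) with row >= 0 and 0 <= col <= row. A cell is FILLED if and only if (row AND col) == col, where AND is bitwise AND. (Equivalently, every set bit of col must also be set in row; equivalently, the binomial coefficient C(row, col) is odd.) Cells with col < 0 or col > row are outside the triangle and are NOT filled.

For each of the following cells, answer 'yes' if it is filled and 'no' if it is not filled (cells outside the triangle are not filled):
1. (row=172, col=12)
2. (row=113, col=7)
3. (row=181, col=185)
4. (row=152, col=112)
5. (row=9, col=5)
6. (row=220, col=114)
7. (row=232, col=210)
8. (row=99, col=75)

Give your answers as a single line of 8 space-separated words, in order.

(172,12): row=0b10101100, col=0b1100, row AND col = 0b1100 = 12; 12 == 12 -> filled
(113,7): row=0b1110001, col=0b111, row AND col = 0b1 = 1; 1 != 7 -> empty
(181,185): col outside [0, 181] -> not filled
(152,112): row=0b10011000, col=0b1110000, row AND col = 0b10000 = 16; 16 != 112 -> empty
(9,5): row=0b1001, col=0b101, row AND col = 0b1 = 1; 1 != 5 -> empty
(220,114): row=0b11011100, col=0b1110010, row AND col = 0b1010000 = 80; 80 != 114 -> empty
(232,210): row=0b11101000, col=0b11010010, row AND col = 0b11000000 = 192; 192 != 210 -> empty
(99,75): row=0b1100011, col=0b1001011, row AND col = 0b1000011 = 67; 67 != 75 -> empty

Answer: yes no no no no no no no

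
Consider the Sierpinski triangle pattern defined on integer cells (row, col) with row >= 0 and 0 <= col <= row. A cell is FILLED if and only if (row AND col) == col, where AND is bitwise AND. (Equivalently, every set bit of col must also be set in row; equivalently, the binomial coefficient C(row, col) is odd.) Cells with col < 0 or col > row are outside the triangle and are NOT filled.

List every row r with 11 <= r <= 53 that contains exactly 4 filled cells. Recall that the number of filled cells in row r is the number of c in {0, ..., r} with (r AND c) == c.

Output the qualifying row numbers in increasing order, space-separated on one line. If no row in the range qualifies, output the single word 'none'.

Row r has 2^popcount(r) filled cells, so we need popcount(r) = log2(4) = 2.
Scan r = 11..53 and keep those with exactly 2 one-bits:
r=11=1011 popcount=3 -> skip
r=12=1100 popcount=2 -> KEEP
r=13=1101 popcount=3 -> skip
r=14=1110 popcount=3 -> skip
r=15=1111 popcount=4 -> skip
r=16=10000 popcount=1 -> skip
r=17=10001 popcount=2 -> KEEP
r=18=10010 popcount=2 -> KEEP
r=19=10011 popcount=3 -> skip
r=20=10100 popcount=2 -> KEEP
r=21=10101 popcount=3 -> skip
r=22=10110 popcount=3 -> skip
r=23=10111 popcount=4 -> skip
r=24=11000 popcount=2 -> KEEP
r=25=11001 popcount=3 -> skip
r=26=11010 popcount=3 -> skip
r=27=11011 popcount=4 -> skip
r=28=11100 popcount=3 -> skip
r=29=11101 popcount=4 -> skip
r=30=11110 popcount=4 -> skip
r=31=11111 popcount=5 -> skip
r=32=100000 popcount=1 -> skip
r=33=100001 popcount=2 -> KEEP
r=34=100010 popcount=2 -> KEEP
r=35=100011 popcount=3 -> skip
r=36=100100 popcount=2 -> KEEP
r=37=100101 popcount=3 -> skip
r=38=100110 popcount=3 -> skip
r=39=100111 popcount=4 -> skip
r=40=101000 popcount=2 -> KEEP
r=41=101001 popcount=3 -> skip
r=42=101010 popcount=3 -> skip
r=43=101011 popcount=4 -> skip
r=44=101100 popcount=3 -> skip
r=45=101101 popcount=4 -> skip
r=46=101110 popcount=4 -> skip
r=47=101111 popcount=5 -> skip
r=48=110000 popcount=2 -> KEEP
r=49=110001 popcount=3 -> skip
r=50=110010 popcount=3 -> skip
r=51=110011 popcount=4 -> skip
r=52=110100 popcount=3 -> skip
r=53=110101 popcount=4 -> skip
Kept rows: 12 17 18 20 24 33 34 36 40 48

Answer: 12 17 18 20 24 33 34 36 40 48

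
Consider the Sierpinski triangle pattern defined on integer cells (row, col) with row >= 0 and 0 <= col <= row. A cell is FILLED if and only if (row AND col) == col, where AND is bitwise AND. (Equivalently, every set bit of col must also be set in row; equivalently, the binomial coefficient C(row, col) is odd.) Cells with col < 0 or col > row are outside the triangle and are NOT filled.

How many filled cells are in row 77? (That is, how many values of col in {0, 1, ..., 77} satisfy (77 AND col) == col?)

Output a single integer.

77 in binary = 1001101
popcount(77) = number of 1-bits in 1001101 = 4
A col c satisfies (77 AND c) == c iff every set bit of c is also set in 77; each of the 4 set bits of 77 can independently be on or off in c.
count = 2^4 = 16

Answer: 16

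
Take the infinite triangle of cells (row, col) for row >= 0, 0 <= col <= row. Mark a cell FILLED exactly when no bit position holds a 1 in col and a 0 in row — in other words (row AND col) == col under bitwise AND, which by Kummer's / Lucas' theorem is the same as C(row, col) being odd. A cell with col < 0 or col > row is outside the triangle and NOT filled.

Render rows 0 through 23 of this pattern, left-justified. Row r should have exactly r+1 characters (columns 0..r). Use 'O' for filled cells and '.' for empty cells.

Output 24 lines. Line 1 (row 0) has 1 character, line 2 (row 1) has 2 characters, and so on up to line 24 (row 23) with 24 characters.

r0=0: O
r1=1: OO
r2=10: O.O
r3=11: OOOO
r4=100: O...O
r5=101: OO..OO
r6=110: O.O.O.O
r7=111: OOOOOOOO
r8=1000: O.......O
r9=1001: OO......OO
r10=1010: O.O.....O.O
r11=1011: OOOO....OOOO
r12=1100: O...O...O...O
r13=1101: OO..OO..OO..OO
r14=1110: O.O.O.O.O.O.O.O
r15=1111: OOOOOOOOOOOOOOOO
r16=10000: O...............O
r17=10001: OO..............OO
r18=10010: O.O.............O.O
r19=10011: OOOO............OOOO
r20=10100: O...O...........O...O
r21=10101: OO..OO..........OO..OO
r22=10110: O.O.O.O.........O.O.O.O
r23=10111: OOOOOOOO........OOOOOOOO

Answer: O
OO
O.O
OOOO
O...O
OO..OO
O.O.O.O
OOOOOOOO
O.......O
OO......OO
O.O.....O.O
OOOO....OOOO
O...O...O...O
OO..OO..OO..OO
O.O.O.O.O.O.O.O
OOOOOOOOOOOOOOOO
O...............O
OO..............OO
O.O.............O.O
OOOO............OOOO
O...O...........O...O
OO..OO..........OO..OO
O.O.O.O.........O.O.O.O
OOOOOOOO........OOOOOOOO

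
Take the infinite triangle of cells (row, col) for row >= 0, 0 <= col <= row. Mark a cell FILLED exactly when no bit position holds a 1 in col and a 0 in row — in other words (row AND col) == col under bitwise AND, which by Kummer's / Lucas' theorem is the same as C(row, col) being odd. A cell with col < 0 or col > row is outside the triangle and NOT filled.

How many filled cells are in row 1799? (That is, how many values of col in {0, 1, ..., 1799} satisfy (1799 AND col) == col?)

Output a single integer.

1799 in binary = 11100000111
popcount(1799) = number of 1-bits in 11100000111 = 6
A col c satisfies (1799 AND c) == c iff every set bit of c is also set in 1799; each of the 6 set bits of 1799 can independently be on or off in c.
count = 2^6 = 64

Answer: 64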